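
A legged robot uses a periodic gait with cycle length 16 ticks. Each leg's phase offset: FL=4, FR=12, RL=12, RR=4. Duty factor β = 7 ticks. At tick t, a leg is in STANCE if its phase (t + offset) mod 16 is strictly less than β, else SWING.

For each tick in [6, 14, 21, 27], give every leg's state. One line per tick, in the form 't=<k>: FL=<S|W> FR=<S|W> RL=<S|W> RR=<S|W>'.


t=6: phase=(10,2,2,10) vs β=7 → FL=W FR=S RL=S RR=W
t=14: phase=(2,10,10,2) vs β=7 → FL=S FR=W RL=W RR=S
t=21: phase=(9,1,1,9) vs β=7 → FL=W FR=S RL=S RR=W
t=27: phase=(15,7,7,15) vs β=7 → FL=W FR=W RL=W RR=W

t=6: FL=W FR=S RL=S RR=W
t=14: FL=S FR=W RL=W RR=S
t=21: FL=W FR=S RL=S RR=W
t=27: FL=W FR=W RL=W RR=W


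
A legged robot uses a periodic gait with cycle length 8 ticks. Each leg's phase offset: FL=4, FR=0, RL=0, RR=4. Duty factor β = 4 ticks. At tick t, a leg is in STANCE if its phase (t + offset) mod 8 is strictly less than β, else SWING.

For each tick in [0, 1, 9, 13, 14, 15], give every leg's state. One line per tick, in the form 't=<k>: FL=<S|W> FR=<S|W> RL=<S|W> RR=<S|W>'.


t=0: FL=W FR=S RL=S RR=W
t=1: FL=W FR=S RL=S RR=W
t=9: FL=W FR=S RL=S RR=W
t=13: FL=S FR=W RL=W RR=S
t=14: FL=S FR=W RL=W RR=S
t=15: FL=S FR=W RL=W RR=S

t=0: phase=(4,0,0,4) vs β=4 → FL=W FR=S RL=S RR=W
t=1: phase=(5,1,1,5) vs β=4 → FL=W FR=S RL=S RR=W
t=9: phase=(5,1,1,5) vs β=4 → FL=W FR=S RL=S RR=W
t=13: phase=(1,5,5,1) vs β=4 → FL=S FR=W RL=W RR=S
t=14: phase=(2,6,6,2) vs β=4 → FL=S FR=W RL=W RR=S
t=15: phase=(3,7,7,3) vs β=4 → FL=S FR=W RL=W RR=S


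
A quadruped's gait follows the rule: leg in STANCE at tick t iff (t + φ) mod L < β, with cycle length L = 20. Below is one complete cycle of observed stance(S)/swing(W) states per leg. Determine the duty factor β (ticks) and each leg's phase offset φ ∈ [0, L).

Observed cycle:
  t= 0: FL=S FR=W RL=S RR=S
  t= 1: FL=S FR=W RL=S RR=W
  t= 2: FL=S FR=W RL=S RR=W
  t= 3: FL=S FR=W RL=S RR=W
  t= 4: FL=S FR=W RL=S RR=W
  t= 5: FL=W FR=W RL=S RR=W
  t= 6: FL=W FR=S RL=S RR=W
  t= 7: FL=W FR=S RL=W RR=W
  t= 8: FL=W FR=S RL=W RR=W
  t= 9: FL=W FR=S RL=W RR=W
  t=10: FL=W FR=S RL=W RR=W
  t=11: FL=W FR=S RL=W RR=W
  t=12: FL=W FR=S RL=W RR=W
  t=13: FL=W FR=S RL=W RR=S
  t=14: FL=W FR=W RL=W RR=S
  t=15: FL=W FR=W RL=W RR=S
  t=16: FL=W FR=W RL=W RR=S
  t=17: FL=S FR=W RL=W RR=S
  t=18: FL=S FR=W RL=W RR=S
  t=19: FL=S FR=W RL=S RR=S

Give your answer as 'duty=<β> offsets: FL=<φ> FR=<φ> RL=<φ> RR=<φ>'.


duty=8 offsets: FL=3 FR=14 RL=1 RR=7

duty β = stance ticks per leg = 8
FL: stance ticks = 8; W→S at t=17 → φ=3
FR: stance ticks = 8; W→S at t=6 → φ=14
RL: stance ticks = 8; W→S at t=19 → φ=1
RR: stance ticks = 8; W→S at t=13 → φ=7


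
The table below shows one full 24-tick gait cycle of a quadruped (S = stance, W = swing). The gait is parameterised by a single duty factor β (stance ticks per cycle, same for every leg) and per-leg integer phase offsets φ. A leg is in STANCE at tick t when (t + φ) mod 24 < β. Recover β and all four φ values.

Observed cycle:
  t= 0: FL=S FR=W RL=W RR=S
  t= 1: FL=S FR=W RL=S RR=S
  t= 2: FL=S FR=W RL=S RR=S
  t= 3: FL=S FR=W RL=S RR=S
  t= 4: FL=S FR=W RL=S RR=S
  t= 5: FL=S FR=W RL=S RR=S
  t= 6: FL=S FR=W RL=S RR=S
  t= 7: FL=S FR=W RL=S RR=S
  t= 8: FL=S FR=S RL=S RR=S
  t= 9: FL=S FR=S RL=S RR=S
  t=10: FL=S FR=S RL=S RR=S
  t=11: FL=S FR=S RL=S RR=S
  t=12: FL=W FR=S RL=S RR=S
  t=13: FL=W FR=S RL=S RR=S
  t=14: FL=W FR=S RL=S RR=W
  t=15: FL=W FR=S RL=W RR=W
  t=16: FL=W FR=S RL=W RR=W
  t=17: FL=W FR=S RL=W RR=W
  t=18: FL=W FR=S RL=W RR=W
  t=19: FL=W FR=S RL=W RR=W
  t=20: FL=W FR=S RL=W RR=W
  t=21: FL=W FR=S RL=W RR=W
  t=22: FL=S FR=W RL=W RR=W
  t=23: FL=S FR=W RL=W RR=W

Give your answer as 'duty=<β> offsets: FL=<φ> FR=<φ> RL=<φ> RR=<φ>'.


duty=14 offsets: FL=2 FR=16 RL=23 RR=0

duty β = stance ticks per leg = 14
FL: stance ticks = 14; W→S at t=22 → φ=2
FR: stance ticks = 14; W→S at t=8 → φ=16
RL: stance ticks = 14; W→S at t=1 → φ=23
RR: stance ticks = 14; W→S at t=0 → φ=0


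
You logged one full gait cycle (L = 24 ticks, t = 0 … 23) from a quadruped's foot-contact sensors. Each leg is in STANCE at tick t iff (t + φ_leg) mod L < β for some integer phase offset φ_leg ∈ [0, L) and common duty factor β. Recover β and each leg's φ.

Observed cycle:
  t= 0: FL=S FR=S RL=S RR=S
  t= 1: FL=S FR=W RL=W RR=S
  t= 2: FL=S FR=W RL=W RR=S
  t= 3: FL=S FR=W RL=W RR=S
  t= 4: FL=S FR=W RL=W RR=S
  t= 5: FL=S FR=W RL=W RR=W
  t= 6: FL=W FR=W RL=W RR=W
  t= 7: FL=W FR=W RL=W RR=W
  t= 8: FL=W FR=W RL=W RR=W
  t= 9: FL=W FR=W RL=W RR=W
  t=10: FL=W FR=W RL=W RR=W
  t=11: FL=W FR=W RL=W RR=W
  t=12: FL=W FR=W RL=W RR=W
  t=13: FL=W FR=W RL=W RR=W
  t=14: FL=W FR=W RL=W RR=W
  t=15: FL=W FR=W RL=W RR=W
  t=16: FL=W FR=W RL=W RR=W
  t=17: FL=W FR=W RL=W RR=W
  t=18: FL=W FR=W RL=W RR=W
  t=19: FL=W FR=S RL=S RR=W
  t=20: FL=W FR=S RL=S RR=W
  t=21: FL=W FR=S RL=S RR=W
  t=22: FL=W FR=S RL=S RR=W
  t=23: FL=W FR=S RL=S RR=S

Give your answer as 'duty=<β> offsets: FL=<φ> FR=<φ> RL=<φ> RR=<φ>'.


duty β = stance ticks per leg = 6
FL: stance ticks = 6; W→S at t=0 → φ=0
FR: stance ticks = 6; W→S at t=19 → φ=5
RL: stance ticks = 6; W→S at t=19 → φ=5
RR: stance ticks = 6; W→S at t=23 → φ=1

duty=6 offsets: FL=0 FR=5 RL=5 RR=1


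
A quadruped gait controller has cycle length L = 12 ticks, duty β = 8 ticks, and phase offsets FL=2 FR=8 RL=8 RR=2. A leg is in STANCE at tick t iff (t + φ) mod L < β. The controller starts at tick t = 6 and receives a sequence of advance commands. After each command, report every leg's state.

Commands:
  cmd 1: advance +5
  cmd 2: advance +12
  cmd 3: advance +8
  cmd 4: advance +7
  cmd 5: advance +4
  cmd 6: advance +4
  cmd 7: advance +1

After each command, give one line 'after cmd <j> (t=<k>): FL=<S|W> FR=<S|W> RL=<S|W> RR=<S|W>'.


after cmd 1 (t=11): FL=S FR=S RL=S RR=S
after cmd 2 (t=23): FL=S FR=S RL=S RR=S
after cmd 3 (t=31): FL=W FR=S RL=S RR=W
after cmd 4 (t=38): FL=S FR=W RL=W RR=S
after cmd 5 (t=42): FL=W FR=S RL=S RR=W
after cmd 6 (t=46): FL=S FR=S RL=S RR=S
after cmd 7 (t=47): FL=S FR=S RL=S RR=S

start t=6: FL=W FR=S RL=S RR=W
cmd 1: advance +5 → t=11, phase=(1,7,7,1) → FL=S FR=S RL=S RR=S
cmd 2: advance +12 → t=23, phase=(1,7,7,1) → FL=S FR=S RL=S RR=S
cmd 3: advance +8 → t=31, phase=(9,3,3,9) → FL=W FR=S RL=S RR=W
cmd 4: advance +7 → t=38, phase=(4,10,10,4) → FL=S FR=W RL=W RR=S
cmd 5: advance +4 → t=42, phase=(8,2,2,8) → FL=W FR=S RL=S RR=W
cmd 6: advance +4 → t=46, phase=(0,6,6,0) → FL=S FR=S RL=S RR=S
cmd 7: advance +1 → t=47, phase=(1,7,7,1) → FL=S FR=S RL=S RR=S


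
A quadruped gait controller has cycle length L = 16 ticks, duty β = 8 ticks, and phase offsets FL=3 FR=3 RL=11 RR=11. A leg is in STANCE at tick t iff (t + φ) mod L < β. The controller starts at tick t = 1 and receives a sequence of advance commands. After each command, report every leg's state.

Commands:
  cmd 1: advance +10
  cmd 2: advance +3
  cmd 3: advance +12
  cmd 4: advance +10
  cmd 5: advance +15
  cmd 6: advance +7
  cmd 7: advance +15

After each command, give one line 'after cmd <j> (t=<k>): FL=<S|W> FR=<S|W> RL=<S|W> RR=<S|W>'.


start t=1: FL=S FR=S RL=W RR=W
cmd 1: advance +10 → t=11, phase=(14,14,6,6) → FL=W FR=W RL=S RR=S
cmd 2: advance +3 → t=14, phase=(1,1,9,9) → FL=S FR=S RL=W RR=W
cmd 3: advance +12 → t=26, phase=(13,13,5,5) → FL=W FR=W RL=S RR=S
cmd 4: advance +10 → t=36, phase=(7,7,15,15) → FL=S FR=S RL=W RR=W
cmd 5: advance +15 → t=51, phase=(6,6,14,14) → FL=S FR=S RL=W RR=W
cmd 6: advance +7 → t=58, phase=(13,13,5,5) → FL=W FR=W RL=S RR=S
cmd 7: advance +15 → t=73, phase=(12,12,4,4) → FL=W FR=W RL=S RR=S

after cmd 1 (t=11): FL=W FR=W RL=S RR=S
after cmd 2 (t=14): FL=S FR=S RL=W RR=W
after cmd 3 (t=26): FL=W FR=W RL=S RR=S
after cmd 4 (t=36): FL=S FR=S RL=W RR=W
after cmd 5 (t=51): FL=S FR=S RL=W RR=W
after cmd 6 (t=58): FL=W FR=W RL=S RR=S
after cmd 7 (t=73): FL=W FR=W RL=S RR=S


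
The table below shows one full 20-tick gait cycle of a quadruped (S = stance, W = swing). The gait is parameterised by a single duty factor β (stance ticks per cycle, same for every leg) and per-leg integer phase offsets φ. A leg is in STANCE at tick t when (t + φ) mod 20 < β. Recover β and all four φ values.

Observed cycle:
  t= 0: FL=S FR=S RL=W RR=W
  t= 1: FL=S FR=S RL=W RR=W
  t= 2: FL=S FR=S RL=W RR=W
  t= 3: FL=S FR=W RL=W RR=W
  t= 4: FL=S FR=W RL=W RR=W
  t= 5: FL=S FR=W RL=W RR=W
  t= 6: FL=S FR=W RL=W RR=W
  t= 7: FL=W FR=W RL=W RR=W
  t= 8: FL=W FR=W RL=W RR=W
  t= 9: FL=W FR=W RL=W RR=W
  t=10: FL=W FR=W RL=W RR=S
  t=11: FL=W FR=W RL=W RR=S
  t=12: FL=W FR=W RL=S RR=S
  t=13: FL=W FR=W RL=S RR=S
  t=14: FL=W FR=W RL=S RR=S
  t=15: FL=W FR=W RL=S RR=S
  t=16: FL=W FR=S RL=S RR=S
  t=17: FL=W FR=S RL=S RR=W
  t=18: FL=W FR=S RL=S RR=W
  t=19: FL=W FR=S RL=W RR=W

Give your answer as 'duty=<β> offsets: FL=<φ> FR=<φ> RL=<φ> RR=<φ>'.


duty β = stance ticks per leg = 7
FL: stance ticks = 7; W→S at t=0 → φ=0
FR: stance ticks = 7; W→S at t=16 → φ=4
RL: stance ticks = 7; W→S at t=12 → φ=8
RR: stance ticks = 7; W→S at t=10 → φ=10

duty=7 offsets: FL=0 FR=4 RL=8 RR=10


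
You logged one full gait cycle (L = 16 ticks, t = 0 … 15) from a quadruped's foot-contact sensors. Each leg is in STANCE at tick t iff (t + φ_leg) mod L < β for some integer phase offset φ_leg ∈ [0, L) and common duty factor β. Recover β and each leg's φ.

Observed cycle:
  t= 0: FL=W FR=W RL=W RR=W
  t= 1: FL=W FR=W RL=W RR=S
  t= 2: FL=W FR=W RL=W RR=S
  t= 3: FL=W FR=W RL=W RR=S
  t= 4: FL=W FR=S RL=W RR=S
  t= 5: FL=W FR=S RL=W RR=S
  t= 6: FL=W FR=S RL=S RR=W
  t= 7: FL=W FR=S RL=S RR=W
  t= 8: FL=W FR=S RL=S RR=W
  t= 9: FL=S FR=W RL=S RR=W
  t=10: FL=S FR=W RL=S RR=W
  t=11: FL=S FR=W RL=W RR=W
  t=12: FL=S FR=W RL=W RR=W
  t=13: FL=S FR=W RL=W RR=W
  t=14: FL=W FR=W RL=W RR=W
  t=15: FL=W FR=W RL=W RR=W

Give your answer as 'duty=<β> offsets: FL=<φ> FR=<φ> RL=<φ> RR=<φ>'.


duty=5 offsets: FL=7 FR=12 RL=10 RR=15

duty β = stance ticks per leg = 5
FL: stance ticks = 5; W→S at t=9 → φ=7
FR: stance ticks = 5; W→S at t=4 → φ=12
RL: stance ticks = 5; W→S at t=6 → φ=10
RR: stance ticks = 5; W→S at t=1 → φ=15


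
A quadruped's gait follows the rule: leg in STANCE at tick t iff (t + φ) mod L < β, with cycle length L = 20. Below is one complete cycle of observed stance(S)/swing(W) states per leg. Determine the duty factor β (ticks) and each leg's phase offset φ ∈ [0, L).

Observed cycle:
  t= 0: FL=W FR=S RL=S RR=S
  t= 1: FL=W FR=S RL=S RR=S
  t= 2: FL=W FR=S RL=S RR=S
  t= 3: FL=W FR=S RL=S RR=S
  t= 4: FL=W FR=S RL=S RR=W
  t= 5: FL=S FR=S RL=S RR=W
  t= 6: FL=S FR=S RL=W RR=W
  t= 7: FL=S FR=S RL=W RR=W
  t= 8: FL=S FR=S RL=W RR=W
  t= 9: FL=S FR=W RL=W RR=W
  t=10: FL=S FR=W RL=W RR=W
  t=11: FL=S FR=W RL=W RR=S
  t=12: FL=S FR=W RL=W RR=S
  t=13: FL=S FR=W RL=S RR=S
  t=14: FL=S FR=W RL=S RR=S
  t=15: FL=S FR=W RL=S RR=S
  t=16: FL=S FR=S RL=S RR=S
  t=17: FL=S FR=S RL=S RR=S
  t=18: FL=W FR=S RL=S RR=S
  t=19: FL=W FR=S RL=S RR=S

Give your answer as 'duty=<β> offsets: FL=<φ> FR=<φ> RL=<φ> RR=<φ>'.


duty β = stance ticks per leg = 13
FL: stance ticks = 13; W→S at t=5 → φ=15
FR: stance ticks = 13; W→S at t=16 → φ=4
RL: stance ticks = 13; W→S at t=13 → φ=7
RR: stance ticks = 13; W→S at t=11 → φ=9

duty=13 offsets: FL=15 FR=4 RL=7 RR=9


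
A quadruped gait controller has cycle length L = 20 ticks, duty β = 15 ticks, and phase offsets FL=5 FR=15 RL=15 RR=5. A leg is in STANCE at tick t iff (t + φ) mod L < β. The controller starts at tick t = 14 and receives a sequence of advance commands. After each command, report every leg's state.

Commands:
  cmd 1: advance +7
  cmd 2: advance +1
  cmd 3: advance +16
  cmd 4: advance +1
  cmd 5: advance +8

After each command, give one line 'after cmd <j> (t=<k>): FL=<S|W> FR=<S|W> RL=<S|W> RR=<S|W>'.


after cmd 1 (t=21): FL=S FR=W RL=W RR=S
after cmd 2 (t=22): FL=S FR=W RL=W RR=S
after cmd 3 (t=38): FL=S FR=S RL=S RR=S
after cmd 4 (t=39): FL=S FR=S RL=S RR=S
after cmd 5 (t=47): FL=S FR=S RL=S RR=S

start t=14: FL=W FR=S RL=S RR=W
cmd 1: advance +7 → t=21, phase=(6,16,16,6) → FL=S FR=W RL=W RR=S
cmd 2: advance +1 → t=22, phase=(7,17,17,7) → FL=S FR=W RL=W RR=S
cmd 3: advance +16 → t=38, phase=(3,13,13,3) → FL=S FR=S RL=S RR=S
cmd 4: advance +1 → t=39, phase=(4,14,14,4) → FL=S FR=S RL=S RR=S
cmd 5: advance +8 → t=47, phase=(12,2,2,12) → FL=S FR=S RL=S RR=S


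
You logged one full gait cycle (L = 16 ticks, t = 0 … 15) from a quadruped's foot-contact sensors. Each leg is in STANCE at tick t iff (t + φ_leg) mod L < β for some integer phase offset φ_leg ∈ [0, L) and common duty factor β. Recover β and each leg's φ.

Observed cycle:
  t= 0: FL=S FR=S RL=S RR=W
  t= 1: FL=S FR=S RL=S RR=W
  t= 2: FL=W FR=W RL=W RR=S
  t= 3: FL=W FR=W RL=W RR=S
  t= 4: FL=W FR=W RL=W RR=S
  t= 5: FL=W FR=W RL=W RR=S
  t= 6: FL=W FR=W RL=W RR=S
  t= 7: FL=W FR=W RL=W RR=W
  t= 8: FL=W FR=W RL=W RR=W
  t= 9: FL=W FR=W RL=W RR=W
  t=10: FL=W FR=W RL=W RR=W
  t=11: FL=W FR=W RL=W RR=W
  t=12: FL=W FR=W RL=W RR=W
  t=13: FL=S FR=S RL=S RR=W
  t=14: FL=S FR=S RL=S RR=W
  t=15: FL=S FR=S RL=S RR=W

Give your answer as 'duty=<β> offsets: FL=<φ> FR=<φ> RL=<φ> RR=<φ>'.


duty=5 offsets: FL=3 FR=3 RL=3 RR=14

duty β = stance ticks per leg = 5
FL: stance ticks = 5; W→S at t=13 → φ=3
FR: stance ticks = 5; W→S at t=13 → φ=3
RL: stance ticks = 5; W→S at t=13 → φ=3
RR: stance ticks = 5; W→S at t=2 → φ=14


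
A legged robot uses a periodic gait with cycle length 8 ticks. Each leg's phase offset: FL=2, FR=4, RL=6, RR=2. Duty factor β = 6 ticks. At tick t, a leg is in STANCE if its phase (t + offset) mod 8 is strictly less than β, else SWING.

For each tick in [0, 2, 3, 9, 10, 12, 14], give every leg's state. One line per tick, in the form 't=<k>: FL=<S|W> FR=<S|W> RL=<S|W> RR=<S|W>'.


t=0: FL=S FR=S RL=W RR=S
t=2: FL=S FR=W RL=S RR=S
t=3: FL=S FR=W RL=S RR=S
t=9: FL=S FR=S RL=W RR=S
t=10: FL=S FR=W RL=S RR=S
t=12: FL=W FR=S RL=S RR=W
t=14: FL=S FR=S RL=S RR=S

t=0: phase=(2,4,6,2) vs β=6 → FL=S FR=S RL=W RR=S
t=2: phase=(4,6,0,4) vs β=6 → FL=S FR=W RL=S RR=S
t=3: phase=(5,7,1,5) vs β=6 → FL=S FR=W RL=S RR=S
t=9: phase=(3,5,7,3) vs β=6 → FL=S FR=S RL=W RR=S
t=10: phase=(4,6,0,4) vs β=6 → FL=S FR=W RL=S RR=S
t=12: phase=(6,0,2,6) vs β=6 → FL=W FR=S RL=S RR=W
t=14: phase=(0,2,4,0) vs β=6 → FL=S FR=S RL=S RR=S


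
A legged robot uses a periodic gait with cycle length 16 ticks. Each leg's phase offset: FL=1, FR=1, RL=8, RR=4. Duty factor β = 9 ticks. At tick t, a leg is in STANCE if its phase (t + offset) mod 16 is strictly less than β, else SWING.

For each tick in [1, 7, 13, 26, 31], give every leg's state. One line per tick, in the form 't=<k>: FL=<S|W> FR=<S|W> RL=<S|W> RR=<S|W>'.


t=1: FL=S FR=S RL=W RR=S
t=7: FL=S FR=S RL=W RR=W
t=13: FL=W FR=W RL=S RR=S
t=26: FL=W FR=W RL=S RR=W
t=31: FL=S FR=S RL=S RR=S

t=1: phase=(2,2,9,5) vs β=9 → FL=S FR=S RL=W RR=S
t=7: phase=(8,8,15,11) vs β=9 → FL=S FR=S RL=W RR=W
t=13: phase=(14,14,5,1) vs β=9 → FL=W FR=W RL=S RR=S
t=26: phase=(11,11,2,14) vs β=9 → FL=W FR=W RL=S RR=W
t=31: phase=(0,0,7,3) vs β=9 → FL=S FR=S RL=S RR=S


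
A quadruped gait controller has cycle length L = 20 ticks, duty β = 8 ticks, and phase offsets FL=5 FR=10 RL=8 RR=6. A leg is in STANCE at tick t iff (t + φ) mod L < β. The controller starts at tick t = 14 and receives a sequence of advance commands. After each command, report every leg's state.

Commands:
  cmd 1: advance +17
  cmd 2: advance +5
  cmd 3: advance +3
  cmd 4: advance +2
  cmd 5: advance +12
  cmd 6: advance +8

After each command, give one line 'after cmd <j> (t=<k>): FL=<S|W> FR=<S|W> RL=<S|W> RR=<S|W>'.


after cmd 1 (t=31): FL=W FR=S RL=W RR=W
after cmd 2 (t=36): FL=S FR=S RL=S RR=S
after cmd 3 (t=39): FL=S FR=W RL=S RR=S
after cmd 4 (t=41): FL=S FR=W RL=W RR=S
after cmd 5 (t=53): FL=W FR=S RL=S RR=W
after cmd 6 (t=61): FL=S FR=W RL=W RR=S

start t=14: FL=W FR=S RL=S RR=S
cmd 1: advance +17 → t=31, phase=(16,1,19,17) → FL=W FR=S RL=W RR=W
cmd 2: advance +5 → t=36, phase=(1,6,4,2) → FL=S FR=S RL=S RR=S
cmd 3: advance +3 → t=39, phase=(4,9,7,5) → FL=S FR=W RL=S RR=S
cmd 4: advance +2 → t=41, phase=(6,11,9,7) → FL=S FR=W RL=W RR=S
cmd 5: advance +12 → t=53, phase=(18,3,1,19) → FL=W FR=S RL=S RR=W
cmd 6: advance +8 → t=61, phase=(6,11,9,7) → FL=S FR=W RL=W RR=S


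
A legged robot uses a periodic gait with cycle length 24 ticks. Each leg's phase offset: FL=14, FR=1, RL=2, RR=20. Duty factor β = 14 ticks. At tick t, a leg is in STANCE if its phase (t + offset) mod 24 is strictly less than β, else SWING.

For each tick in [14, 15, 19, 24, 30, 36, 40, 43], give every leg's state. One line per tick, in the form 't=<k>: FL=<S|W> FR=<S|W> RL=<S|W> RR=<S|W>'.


t=14: FL=S FR=W RL=W RR=S
t=15: FL=S FR=W RL=W RR=S
t=19: FL=S FR=W RL=W RR=W
t=24: FL=W FR=S RL=S RR=W
t=30: FL=W FR=S RL=S RR=S
t=36: FL=S FR=S RL=W RR=S
t=40: FL=S FR=W RL=W RR=S
t=43: FL=S FR=W RL=W RR=W

t=14: phase=(4,15,16,10) vs β=14 → FL=S FR=W RL=W RR=S
t=15: phase=(5,16,17,11) vs β=14 → FL=S FR=W RL=W RR=S
t=19: phase=(9,20,21,15) vs β=14 → FL=S FR=W RL=W RR=W
t=24: phase=(14,1,2,20) vs β=14 → FL=W FR=S RL=S RR=W
t=30: phase=(20,7,8,2) vs β=14 → FL=W FR=S RL=S RR=S
t=36: phase=(2,13,14,8) vs β=14 → FL=S FR=S RL=W RR=S
t=40: phase=(6,17,18,12) vs β=14 → FL=S FR=W RL=W RR=S
t=43: phase=(9,20,21,15) vs β=14 → FL=S FR=W RL=W RR=W


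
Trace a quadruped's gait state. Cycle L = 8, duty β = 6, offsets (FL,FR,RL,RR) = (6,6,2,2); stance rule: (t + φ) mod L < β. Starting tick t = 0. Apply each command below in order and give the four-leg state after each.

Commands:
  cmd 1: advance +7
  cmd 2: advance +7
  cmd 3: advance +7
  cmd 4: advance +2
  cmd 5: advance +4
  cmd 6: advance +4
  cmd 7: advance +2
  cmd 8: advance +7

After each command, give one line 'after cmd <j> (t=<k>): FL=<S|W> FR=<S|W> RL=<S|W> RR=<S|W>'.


after cmd 1 (t=7): FL=S FR=S RL=S RR=S
after cmd 2 (t=14): FL=S FR=S RL=S RR=S
after cmd 3 (t=21): FL=S FR=S RL=W RR=W
after cmd 4 (t=23): FL=S FR=S RL=S RR=S
after cmd 5 (t=27): FL=S FR=S RL=S RR=S
after cmd 6 (t=31): FL=S FR=S RL=S RR=S
after cmd 7 (t=33): FL=W FR=W RL=S RR=S
after cmd 8 (t=40): FL=W FR=W RL=S RR=S

start t=0: FL=W FR=W RL=S RR=S
cmd 1: advance +7 → t=7, phase=(5,5,1,1) → FL=S FR=S RL=S RR=S
cmd 2: advance +7 → t=14, phase=(4,4,0,0) → FL=S FR=S RL=S RR=S
cmd 3: advance +7 → t=21, phase=(3,3,7,7) → FL=S FR=S RL=W RR=W
cmd 4: advance +2 → t=23, phase=(5,5,1,1) → FL=S FR=S RL=S RR=S
cmd 5: advance +4 → t=27, phase=(1,1,5,5) → FL=S FR=S RL=S RR=S
cmd 6: advance +4 → t=31, phase=(5,5,1,1) → FL=S FR=S RL=S RR=S
cmd 7: advance +2 → t=33, phase=(7,7,3,3) → FL=W FR=W RL=S RR=S
cmd 8: advance +7 → t=40, phase=(6,6,2,2) → FL=W FR=W RL=S RR=S


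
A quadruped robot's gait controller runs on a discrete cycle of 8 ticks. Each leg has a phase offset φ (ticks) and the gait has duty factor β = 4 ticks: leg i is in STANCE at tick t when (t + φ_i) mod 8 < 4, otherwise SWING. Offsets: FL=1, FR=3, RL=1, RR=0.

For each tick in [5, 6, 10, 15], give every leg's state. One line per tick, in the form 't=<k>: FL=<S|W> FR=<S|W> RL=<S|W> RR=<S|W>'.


t=5: FL=W FR=S RL=W RR=W
t=6: FL=W FR=S RL=W RR=W
t=10: FL=S FR=W RL=S RR=S
t=15: FL=S FR=S RL=S RR=W

t=5: phase=(6,0,6,5) vs β=4 → FL=W FR=S RL=W RR=W
t=6: phase=(7,1,7,6) vs β=4 → FL=W FR=S RL=W RR=W
t=10: phase=(3,5,3,2) vs β=4 → FL=S FR=W RL=S RR=S
t=15: phase=(0,2,0,7) vs β=4 → FL=S FR=S RL=S RR=W


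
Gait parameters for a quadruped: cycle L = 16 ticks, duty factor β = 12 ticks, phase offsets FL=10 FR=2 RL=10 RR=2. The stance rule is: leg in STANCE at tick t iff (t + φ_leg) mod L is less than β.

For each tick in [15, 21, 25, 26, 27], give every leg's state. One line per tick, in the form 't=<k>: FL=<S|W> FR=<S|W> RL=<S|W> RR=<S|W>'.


t=15: FL=S FR=S RL=S RR=S
t=21: FL=W FR=S RL=W RR=S
t=25: FL=S FR=S RL=S RR=S
t=26: FL=S FR=W RL=S RR=W
t=27: FL=S FR=W RL=S RR=W

t=15: phase=(9,1,9,1) vs β=12 → FL=S FR=S RL=S RR=S
t=21: phase=(15,7,15,7) vs β=12 → FL=W FR=S RL=W RR=S
t=25: phase=(3,11,3,11) vs β=12 → FL=S FR=S RL=S RR=S
t=26: phase=(4,12,4,12) vs β=12 → FL=S FR=W RL=S RR=W
t=27: phase=(5,13,5,13) vs β=12 → FL=S FR=W RL=S RR=W


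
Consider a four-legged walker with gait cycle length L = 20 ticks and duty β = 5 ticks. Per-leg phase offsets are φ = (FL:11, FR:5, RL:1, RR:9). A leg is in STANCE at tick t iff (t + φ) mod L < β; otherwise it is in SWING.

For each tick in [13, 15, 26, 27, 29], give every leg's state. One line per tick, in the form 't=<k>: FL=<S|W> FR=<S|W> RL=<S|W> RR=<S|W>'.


t=13: FL=S FR=W RL=W RR=S
t=15: FL=W FR=S RL=W RR=S
t=26: FL=W FR=W RL=W RR=W
t=27: FL=W FR=W RL=W RR=W
t=29: FL=S FR=W RL=W RR=W

t=13: phase=(4,18,14,2) vs β=5 → FL=S FR=W RL=W RR=S
t=15: phase=(6,0,16,4) vs β=5 → FL=W FR=S RL=W RR=S
t=26: phase=(17,11,7,15) vs β=5 → FL=W FR=W RL=W RR=W
t=27: phase=(18,12,8,16) vs β=5 → FL=W FR=W RL=W RR=W
t=29: phase=(0,14,10,18) vs β=5 → FL=S FR=W RL=W RR=W


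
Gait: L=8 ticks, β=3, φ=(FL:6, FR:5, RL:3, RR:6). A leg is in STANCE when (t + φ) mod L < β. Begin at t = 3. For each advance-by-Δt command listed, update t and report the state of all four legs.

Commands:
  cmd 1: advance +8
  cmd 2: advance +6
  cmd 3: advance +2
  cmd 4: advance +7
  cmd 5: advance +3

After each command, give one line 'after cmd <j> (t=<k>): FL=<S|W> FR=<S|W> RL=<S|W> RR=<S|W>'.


start t=3: FL=S FR=S RL=W RR=S
cmd 1: advance +8 → t=11, phase=(1,0,6,1) → FL=S FR=S RL=W RR=S
cmd 2: advance +6 → t=17, phase=(7,6,4,7) → FL=W FR=W RL=W RR=W
cmd 3: advance +2 → t=19, phase=(1,0,6,1) → FL=S FR=S RL=W RR=S
cmd 4: advance +7 → t=26, phase=(0,7,5,0) → FL=S FR=W RL=W RR=S
cmd 5: advance +3 → t=29, phase=(3,2,0,3) → FL=W FR=S RL=S RR=W

after cmd 1 (t=11): FL=S FR=S RL=W RR=S
after cmd 2 (t=17): FL=W FR=W RL=W RR=W
after cmd 3 (t=19): FL=S FR=S RL=W RR=S
after cmd 4 (t=26): FL=S FR=W RL=W RR=S
after cmd 5 (t=29): FL=W FR=S RL=S RR=W


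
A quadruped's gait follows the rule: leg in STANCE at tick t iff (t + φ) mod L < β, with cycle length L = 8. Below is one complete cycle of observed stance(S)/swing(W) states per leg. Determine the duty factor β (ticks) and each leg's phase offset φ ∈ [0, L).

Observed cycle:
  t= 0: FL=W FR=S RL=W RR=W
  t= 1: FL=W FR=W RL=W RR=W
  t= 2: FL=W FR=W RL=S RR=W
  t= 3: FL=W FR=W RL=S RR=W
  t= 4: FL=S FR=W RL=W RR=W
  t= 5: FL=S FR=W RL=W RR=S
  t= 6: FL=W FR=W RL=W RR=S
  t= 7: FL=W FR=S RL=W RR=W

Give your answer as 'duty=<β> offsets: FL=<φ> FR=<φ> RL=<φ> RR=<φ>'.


duty β = stance ticks per leg = 2
FL: stance ticks = 2; W→S at t=4 → φ=4
FR: stance ticks = 2; W→S at t=7 → φ=1
RL: stance ticks = 2; W→S at t=2 → φ=6
RR: stance ticks = 2; W→S at t=5 → φ=3

duty=2 offsets: FL=4 FR=1 RL=6 RR=3


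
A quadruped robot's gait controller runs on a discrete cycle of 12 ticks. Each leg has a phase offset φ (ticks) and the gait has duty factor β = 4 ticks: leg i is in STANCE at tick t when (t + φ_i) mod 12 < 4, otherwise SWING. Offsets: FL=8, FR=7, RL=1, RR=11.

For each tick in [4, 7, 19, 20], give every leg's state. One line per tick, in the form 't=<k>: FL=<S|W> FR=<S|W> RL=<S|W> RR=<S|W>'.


t=4: FL=S FR=W RL=W RR=S
t=7: FL=S FR=S RL=W RR=W
t=19: FL=S FR=S RL=W RR=W
t=20: FL=W FR=S RL=W RR=W

t=4: phase=(0,11,5,3) vs β=4 → FL=S FR=W RL=W RR=S
t=7: phase=(3,2,8,6) vs β=4 → FL=S FR=S RL=W RR=W
t=19: phase=(3,2,8,6) vs β=4 → FL=S FR=S RL=W RR=W
t=20: phase=(4,3,9,7) vs β=4 → FL=W FR=S RL=W RR=W


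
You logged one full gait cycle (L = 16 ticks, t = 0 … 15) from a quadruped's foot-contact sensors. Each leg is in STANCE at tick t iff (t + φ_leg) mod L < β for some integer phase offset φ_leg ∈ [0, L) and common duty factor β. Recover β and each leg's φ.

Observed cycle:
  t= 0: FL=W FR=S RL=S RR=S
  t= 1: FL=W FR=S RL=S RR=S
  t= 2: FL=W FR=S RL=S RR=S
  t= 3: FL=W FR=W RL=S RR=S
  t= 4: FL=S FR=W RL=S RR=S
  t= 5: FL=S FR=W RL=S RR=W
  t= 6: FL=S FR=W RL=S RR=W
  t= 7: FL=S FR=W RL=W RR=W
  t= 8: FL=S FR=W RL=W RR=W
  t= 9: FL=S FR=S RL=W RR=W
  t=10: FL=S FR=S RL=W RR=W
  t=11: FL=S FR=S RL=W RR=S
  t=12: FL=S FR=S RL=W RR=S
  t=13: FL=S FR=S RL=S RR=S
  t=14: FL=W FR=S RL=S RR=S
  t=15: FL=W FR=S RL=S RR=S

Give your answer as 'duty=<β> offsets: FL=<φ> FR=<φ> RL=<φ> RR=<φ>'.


duty=10 offsets: FL=12 FR=7 RL=3 RR=5

duty β = stance ticks per leg = 10
FL: stance ticks = 10; W→S at t=4 → φ=12
FR: stance ticks = 10; W→S at t=9 → φ=7
RL: stance ticks = 10; W→S at t=13 → φ=3
RR: stance ticks = 10; W→S at t=11 → φ=5


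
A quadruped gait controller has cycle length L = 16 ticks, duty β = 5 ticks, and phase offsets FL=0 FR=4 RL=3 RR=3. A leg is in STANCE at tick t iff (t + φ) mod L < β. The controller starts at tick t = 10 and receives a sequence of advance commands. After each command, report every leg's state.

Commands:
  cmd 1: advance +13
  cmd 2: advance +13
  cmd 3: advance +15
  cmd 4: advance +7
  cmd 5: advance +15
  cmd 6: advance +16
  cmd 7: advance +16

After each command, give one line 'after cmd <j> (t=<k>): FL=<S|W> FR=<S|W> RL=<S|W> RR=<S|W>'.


start t=10: FL=W FR=W RL=W RR=W
cmd 1: advance +13 → t=23, phase=(7,11,10,10) → FL=W FR=W RL=W RR=W
cmd 2: advance +13 → t=36, phase=(4,8,7,7) → FL=S FR=W RL=W RR=W
cmd 3: advance +15 → t=51, phase=(3,7,6,6) → FL=S FR=W RL=W RR=W
cmd 4: advance +7 → t=58, phase=(10,14,13,13) → FL=W FR=W RL=W RR=W
cmd 5: advance +15 → t=73, phase=(9,13,12,12) → FL=W FR=W RL=W RR=W
cmd 6: advance +16 → t=89, phase=(9,13,12,12) → FL=W FR=W RL=W RR=W
cmd 7: advance +16 → t=105, phase=(9,13,12,12) → FL=W FR=W RL=W RR=W

after cmd 1 (t=23): FL=W FR=W RL=W RR=W
after cmd 2 (t=36): FL=S FR=W RL=W RR=W
after cmd 3 (t=51): FL=S FR=W RL=W RR=W
after cmd 4 (t=58): FL=W FR=W RL=W RR=W
after cmd 5 (t=73): FL=W FR=W RL=W RR=W
after cmd 6 (t=89): FL=W FR=W RL=W RR=W
after cmd 7 (t=105): FL=W FR=W RL=W RR=W


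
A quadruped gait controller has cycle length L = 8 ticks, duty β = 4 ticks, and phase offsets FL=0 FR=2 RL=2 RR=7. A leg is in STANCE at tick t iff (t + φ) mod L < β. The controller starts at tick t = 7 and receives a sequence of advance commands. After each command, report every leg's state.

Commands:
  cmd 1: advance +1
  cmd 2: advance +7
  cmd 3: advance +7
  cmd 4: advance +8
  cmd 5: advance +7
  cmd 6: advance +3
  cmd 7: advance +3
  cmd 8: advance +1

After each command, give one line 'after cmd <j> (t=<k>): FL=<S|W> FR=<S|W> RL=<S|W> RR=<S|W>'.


start t=7: FL=W FR=S RL=S RR=W
cmd 1: advance +1 → t=8, phase=(0,2,2,7) → FL=S FR=S RL=S RR=W
cmd 2: advance +7 → t=15, phase=(7,1,1,6) → FL=W FR=S RL=S RR=W
cmd 3: advance +7 → t=22, phase=(6,0,0,5) → FL=W FR=S RL=S RR=W
cmd 4: advance +8 → t=30, phase=(6,0,0,5) → FL=W FR=S RL=S RR=W
cmd 5: advance +7 → t=37, phase=(5,7,7,4) → FL=W FR=W RL=W RR=W
cmd 6: advance +3 → t=40, phase=(0,2,2,7) → FL=S FR=S RL=S RR=W
cmd 7: advance +3 → t=43, phase=(3,5,5,2) → FL=S FR=W RL=W RR=S
cmd 8: advance +1 → t=44, phase=(4,6,6,3) → FL=W FR=W RL=W RR=S

after cmd 1 (t=8): FL=S FR=S RL=S RR=W
after cmd 2 (t=15): FL=W FR=S RL=S RR=W
after cmd 3 (t=22): FL=W FR=S RL=S RR=W
after cmd 4 (t=30): FL=W FR=S RL=S RR=W
after cmd 5 (t=37): FL=W FR=W RL=W RR=W
after cmd 6 (t=40): FL=S FR=S RL=S RR=W
after cmd 7 (t=43): FL=S FR=W RL=W RR=S
after cmd 8 (t=44): FL=W FR=W RL=W RR=S


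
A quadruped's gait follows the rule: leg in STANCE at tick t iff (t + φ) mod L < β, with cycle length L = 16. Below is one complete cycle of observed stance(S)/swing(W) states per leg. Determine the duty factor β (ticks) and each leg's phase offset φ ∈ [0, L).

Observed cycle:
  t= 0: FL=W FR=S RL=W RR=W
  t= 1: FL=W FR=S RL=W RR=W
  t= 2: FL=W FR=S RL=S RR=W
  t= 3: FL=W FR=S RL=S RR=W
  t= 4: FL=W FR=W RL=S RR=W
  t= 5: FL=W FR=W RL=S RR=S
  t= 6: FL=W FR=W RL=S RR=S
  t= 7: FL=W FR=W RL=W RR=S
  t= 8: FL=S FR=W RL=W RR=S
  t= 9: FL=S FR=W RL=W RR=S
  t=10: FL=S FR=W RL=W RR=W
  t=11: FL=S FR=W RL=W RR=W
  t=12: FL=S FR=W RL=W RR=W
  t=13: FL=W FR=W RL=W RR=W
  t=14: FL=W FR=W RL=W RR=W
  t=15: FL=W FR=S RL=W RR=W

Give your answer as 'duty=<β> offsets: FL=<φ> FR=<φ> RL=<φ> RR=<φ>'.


duty β = stance ticks per leg = 5
FL: stance ticks = 5; W→S at t=8 → φ=8
FR: stance ticks = 5; W→S at t=15 → φ=1
RL: stance ticks = 5; W→S at t=2 → φ=14
RR: stance ticks = 5; W→S at t=5 → φ=11

duty=5 offsets: FL=8 FR=1 RL=14 RR=11


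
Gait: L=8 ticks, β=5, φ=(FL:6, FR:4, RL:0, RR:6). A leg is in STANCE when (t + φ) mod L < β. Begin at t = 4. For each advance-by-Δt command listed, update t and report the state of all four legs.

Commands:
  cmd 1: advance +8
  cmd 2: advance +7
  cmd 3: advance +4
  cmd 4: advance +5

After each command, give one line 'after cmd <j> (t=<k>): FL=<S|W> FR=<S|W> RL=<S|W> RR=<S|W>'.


start t=4: FL=S FR=S RL=S RR=S
cmd 1: advance +8 → t=12, phase=(2,0,4,2) → FL=S FR=S RL=S RR=S
cmd 2: advance +7 → t=19, phase=(1,7,3,1) → FL=S FR=W RL=S RR=S
cmd 3: advance +4 → t=23, phase=(5,3,7,5) → FL=W FR=S RL=W RR=W
cmd 4: advance +5 → t=28, phase=(2,0,4,2) → FL=S FR=S RL=S RR=S

after cmd 1 (t=12): FL=S FR=S RL=S RR=S
after cmd 2 (t=19): FL=S FR=W RL=S RR=S
after cmd 3 (t=23): FL=W FR=S RL=W RR=W
after cmd 4 (t=28): FL=S FR=S RL=S RR=S


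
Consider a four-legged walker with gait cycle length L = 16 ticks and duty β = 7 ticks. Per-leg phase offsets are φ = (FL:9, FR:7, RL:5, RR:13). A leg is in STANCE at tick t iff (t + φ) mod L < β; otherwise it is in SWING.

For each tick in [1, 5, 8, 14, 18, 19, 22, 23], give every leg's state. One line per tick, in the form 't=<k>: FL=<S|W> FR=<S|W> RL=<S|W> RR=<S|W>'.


t=1: phase=(10,8,6,14) vs β=7 → FL=W FR=W RL=S RR=W
t=5: phase=(14,12,10,2) vs β=7 → FL=W FR=W RL=W RR=S
t=8: phase=(1,15,13,5) vs β=7 → FL=S FR=W RL=W RR=S
t=14: phase=(7,5,3,11) vs β=7 → FL=W FR=S RL=S RR=W
t=18: phase=(11,9,7,15) vs β=7 → FL=W FR=W RL=W RR=W
t=19: phase=(12,10,8,0) vs β=7 → FL=W FR=W RL=W RR=S
t=22: phase=(15,13,11,3) vs β=7 → FL=W FR=W RL=W RR=S
t=23: phase=(0,14,12,4) vs β=7 → FL=S FR=W RL=W RR=S

t=1: FL=W FR=W RL=S RR=W
t=5: FL=W FR=W RL=W RR=S
t=8: FL=S FR=W RL=W RR=S
t=14: FL=W FR=S RL=S RR=W
t=18: FL=W FR=W RL=W RR=W
t=19: FL=W FR=W RL=W RR=S
t=22: FL=W FR=W RL=W RR=S
t=23: FL=S FR=W RL=W RR=S


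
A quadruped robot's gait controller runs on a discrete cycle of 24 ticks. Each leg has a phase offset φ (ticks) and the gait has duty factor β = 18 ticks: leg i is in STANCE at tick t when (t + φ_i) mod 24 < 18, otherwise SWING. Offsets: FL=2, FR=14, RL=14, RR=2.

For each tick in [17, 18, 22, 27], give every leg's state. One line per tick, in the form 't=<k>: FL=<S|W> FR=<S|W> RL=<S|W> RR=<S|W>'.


t=17: phase=(19,7,7,19) vs β=18 → FL=W FR=S RL=S RR=W
t=18: phase=(20,8,8,20) vs β=18 → FL=W FR=S RL=S RR=W
t=22: phase=(0,12,12,0) vs β=18 → FL=S FR=S RL=S RR=S
t=27: phase=(5,17,17,5) vs β=18 → FL=S FR=S RL=S RR=S

t=17: FL=W FR=S RL=S RR=W
t=18: FL=W FR=S RL=S RR=W
t=22: FL=S FR=S RL=S RR=S
t=27: FL=S FR=S RL=S RR=S


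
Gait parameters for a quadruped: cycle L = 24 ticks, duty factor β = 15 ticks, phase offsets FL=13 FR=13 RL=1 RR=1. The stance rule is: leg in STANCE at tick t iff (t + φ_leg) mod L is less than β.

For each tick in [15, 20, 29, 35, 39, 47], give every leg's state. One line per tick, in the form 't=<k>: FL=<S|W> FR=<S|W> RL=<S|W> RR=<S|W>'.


t=15: phase=(4,4,16,16) vs β=15 → FL=S FR=S RL=W RR=W
t=20: phase=(9,9,21,21) vs β=15 → FL=S FR=S RL=W RR=W
t=29: phase=(18,18,6,6) vs β=15 → FL=W FR=W RL=S RR=S
t=35: phase=(0,0,12,12) vs β=15 → FL=S FR=S RL=S RR=S
t=39: phase=(4,4,16,16) vs β=15 → FL=S FR=S RL=W RR=W
t=47: phase=(12,12,0,0) vs β=15 → FL=S FR=S RL=S RR=S

t=15: FL=S FR=S RL=W RR=W
t=20: FL=S FR=S RL=W RR=W
t=29: FL=W FR=W RL=S RR=S
t=35: FL=S FR=S RL=S RR=S
t=39: FL=S FR=S RL=W RR=W
t=47: FL=S FR=S RL=S RR=S


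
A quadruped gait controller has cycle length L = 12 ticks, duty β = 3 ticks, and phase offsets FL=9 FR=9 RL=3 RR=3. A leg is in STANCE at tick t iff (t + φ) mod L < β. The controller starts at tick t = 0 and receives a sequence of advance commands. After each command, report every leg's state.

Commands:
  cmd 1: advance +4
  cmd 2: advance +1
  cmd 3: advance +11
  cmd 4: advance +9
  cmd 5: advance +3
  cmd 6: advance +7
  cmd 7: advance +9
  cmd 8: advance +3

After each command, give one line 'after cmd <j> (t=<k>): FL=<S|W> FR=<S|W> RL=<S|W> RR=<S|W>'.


after cmd 1 (t=4): FL=S FR=S RL=W RR=W
after cmd 2 (t=5): FL=S FR=S RL=W RR=W
after cmd 3 (t=16): FL=S FR=S RL=W RR=W
after cmd 4 (t=25): FL=W FR=W RL=W RR=W
after cmd 5 (t=28): FL=S FR=S RL=W RR=W
after cmd 6 (t=35): FL=W FR=W RL=S RR=S
after cmd 7 (t=44): FL=W FR=W RL=W RR=W
after cmd 8 (t=47): FL=W FR=W RL=S RR=S

start t=0: FL=W FR=W RL=W RR=W
cmd 1: advance +4 → t=4, phase=(1,1,7,7) → FL=S FR=S RL=W RR=W
cmd 2: advance +1 → t=5, phase=(2,2,8,8) → FL=S FR=S RL=W RR=W
cmd 3: advance +11 → t=16, phase=(1,1,7,7) → FL=S FR=S RL=W RR=W
cmd 4: advance +9 → t=25, phase=(10,10,4,4) → FL=W FR=W RL=W RR=W
cmd 5: advance +3 → t=28, phase=(1,1,7,7) → FL=S FR=S RL=W RR=W
cmd 6: advance +7 → t=35, phase=(8,8,2,2) → FL=W FR=W RL=S RR=S
cmd 7: advance +9 → t=44, phase=(5,5,11,11) → FL=W FR=W RL=W RR=W
cmd 8: advance +3 → t=47, phase=(8,8,2,2) → FL=W FR=W RL=S RR=S


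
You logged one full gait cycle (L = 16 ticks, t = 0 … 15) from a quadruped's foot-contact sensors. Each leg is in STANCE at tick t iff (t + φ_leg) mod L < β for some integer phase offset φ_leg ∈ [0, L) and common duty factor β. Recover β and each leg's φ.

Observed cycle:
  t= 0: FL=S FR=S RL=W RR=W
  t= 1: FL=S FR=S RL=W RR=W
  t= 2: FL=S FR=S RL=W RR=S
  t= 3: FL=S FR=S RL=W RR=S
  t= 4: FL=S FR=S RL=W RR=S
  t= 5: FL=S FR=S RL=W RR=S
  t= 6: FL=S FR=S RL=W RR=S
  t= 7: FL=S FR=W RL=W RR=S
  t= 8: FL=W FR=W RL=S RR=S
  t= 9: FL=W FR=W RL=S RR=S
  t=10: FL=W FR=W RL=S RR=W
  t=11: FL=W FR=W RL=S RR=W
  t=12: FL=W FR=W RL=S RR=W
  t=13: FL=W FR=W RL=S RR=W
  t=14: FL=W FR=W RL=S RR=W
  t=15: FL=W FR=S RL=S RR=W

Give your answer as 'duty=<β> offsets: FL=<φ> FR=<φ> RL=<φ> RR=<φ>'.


duty=8 offsets: FL=0 FR=1 RL=8 RR=14

duty β = stance ticks per leg = 8
FL: stance ticks = 8; W→S at t=0 → φ=0
FR: stance ticks = 8; W→S at t=15 → φ=1
RL: stance ticks = 8; W→S at t=8 → φ=8
RR: stance ticks = 8; W→S at t=2 → φ=14


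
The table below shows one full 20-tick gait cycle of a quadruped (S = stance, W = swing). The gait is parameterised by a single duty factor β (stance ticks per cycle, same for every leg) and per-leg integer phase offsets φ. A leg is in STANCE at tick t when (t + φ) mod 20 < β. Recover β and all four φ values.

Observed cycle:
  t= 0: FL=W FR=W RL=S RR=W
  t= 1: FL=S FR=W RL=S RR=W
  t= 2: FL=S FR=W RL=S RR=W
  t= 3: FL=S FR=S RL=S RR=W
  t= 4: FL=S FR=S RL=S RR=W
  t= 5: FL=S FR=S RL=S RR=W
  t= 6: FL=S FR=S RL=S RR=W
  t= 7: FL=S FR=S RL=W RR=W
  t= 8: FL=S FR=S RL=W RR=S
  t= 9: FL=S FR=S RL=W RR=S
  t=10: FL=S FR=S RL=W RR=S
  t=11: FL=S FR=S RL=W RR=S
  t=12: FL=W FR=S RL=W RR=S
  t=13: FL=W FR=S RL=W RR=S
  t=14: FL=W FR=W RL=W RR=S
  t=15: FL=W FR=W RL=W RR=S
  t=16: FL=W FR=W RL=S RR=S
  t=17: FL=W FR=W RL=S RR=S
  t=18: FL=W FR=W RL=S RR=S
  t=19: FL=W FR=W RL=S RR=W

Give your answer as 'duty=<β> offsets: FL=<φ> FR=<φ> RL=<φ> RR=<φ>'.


duty=11 offsets: FL=19 FR=17 RL=4 RR=12

duty β = stance ticks per leg = 11
FL: stance ticks = 11; W→S at t=1 → φ=19
FR: stance ticks = 11; W→S at t=3 → φ=17
RL: stance ticks = 11; W→S at t=16 → φ=4
RR: stance ticks = 11; W→S at t=8 → φ=12


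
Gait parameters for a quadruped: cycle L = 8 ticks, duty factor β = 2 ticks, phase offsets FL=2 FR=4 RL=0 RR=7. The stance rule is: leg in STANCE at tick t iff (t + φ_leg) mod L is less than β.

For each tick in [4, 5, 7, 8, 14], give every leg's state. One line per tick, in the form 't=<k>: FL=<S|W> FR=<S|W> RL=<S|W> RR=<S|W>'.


t=4: phase=(6,0,4,3) vs β=2 → FL=W FR=S RL=W RR=W
t=5: phase=(7,1,5,4) vs β=2 → FL=W FR=S RL=W RR=W
t=7: phase=(1,3,7,6) vs β=2 → FL=S FR=W RL=W RR=W
t=8: phase=(2,4,0,7) vs β=2 → FL=W FR=W RL=S RR=W
t=14: phase=(0,2,6,5) vs β=2 → FL=S FR=W RL=W RR=W

t=4: FL=W FR=S RL=W RR=W
t=5: FL=W FR=S RL=W RR=W
t=7: FL=S FR=W RL=W RR=W
t=8: FL=W FR=W RL=S RR=W
t=14: FL=S FR=W RL=W RR=W


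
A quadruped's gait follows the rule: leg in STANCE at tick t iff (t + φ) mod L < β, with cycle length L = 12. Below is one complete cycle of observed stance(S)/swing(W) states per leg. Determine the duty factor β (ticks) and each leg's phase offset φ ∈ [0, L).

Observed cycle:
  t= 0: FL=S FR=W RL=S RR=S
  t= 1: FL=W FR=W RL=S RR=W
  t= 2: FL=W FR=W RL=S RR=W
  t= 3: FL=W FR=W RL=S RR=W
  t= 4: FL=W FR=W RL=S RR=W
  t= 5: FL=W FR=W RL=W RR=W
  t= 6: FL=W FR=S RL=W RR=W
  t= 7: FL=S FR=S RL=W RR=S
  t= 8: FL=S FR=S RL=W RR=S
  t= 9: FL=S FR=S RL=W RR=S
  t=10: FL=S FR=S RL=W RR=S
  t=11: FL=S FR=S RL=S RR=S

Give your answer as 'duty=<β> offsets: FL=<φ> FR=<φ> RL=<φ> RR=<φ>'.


duty=6 offsets: FL=5 FR=6 RL=1 RR=5

duty β = stance ticks per leg = 6
FL: stance ticks = 6; W→S at t=7 → φ=5
FR: stance ticks = 6; W→S at t=6 → φ=6
RL: stance ticks = 6; W→S at t=11 → φ=1
RR: stance ticks = 6; W→S at t=7 → φ=5


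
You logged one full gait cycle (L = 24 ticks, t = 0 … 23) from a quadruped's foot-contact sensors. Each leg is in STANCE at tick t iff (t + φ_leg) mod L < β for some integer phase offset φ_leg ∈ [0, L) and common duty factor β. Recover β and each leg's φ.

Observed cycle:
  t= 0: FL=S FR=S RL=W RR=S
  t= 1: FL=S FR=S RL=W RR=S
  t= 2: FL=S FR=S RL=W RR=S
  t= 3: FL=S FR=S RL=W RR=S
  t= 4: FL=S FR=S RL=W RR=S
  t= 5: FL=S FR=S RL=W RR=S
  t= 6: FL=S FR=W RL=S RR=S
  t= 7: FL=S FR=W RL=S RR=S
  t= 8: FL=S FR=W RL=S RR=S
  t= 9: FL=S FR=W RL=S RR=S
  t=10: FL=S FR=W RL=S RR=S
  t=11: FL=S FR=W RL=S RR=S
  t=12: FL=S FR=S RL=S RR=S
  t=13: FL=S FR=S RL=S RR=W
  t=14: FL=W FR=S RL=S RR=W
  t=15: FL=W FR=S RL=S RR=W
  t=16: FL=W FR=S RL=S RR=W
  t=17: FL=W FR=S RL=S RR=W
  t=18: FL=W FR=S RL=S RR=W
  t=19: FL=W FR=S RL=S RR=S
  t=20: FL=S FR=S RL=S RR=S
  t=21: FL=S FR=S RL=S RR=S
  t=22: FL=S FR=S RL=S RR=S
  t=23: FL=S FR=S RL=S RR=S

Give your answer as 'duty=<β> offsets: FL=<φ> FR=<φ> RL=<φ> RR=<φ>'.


duty=18 offsets: FL=4 FR=12 RL=18 RR=5

duty β = stance ticks per leg = 18
FL: stance ticks = 18; W→S at t=20 → φ=4
FR: stance ticks = 18; W→S at t=12 → φ=12
RL: stance ticks = 18; W→S at t=6 → φ=18
RR: stance ticks = 18; W→S at t=19 → φ=5


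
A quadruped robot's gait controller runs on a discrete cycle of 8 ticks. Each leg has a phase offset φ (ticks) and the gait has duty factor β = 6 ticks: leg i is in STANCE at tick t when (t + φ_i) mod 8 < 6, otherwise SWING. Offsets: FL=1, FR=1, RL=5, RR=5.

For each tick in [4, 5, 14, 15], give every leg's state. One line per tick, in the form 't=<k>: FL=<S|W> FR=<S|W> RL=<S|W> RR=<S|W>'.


t=4: phase=(5,5,1,1) vs β=6 → FL=S FR=S RL=S RR=S
t=5: phase=(6,6,2,2) vs β=6 → FL=W FR=W RL=S RR=S
t=14: phase=(7,7,3,3) vs β=6 → FL=W FR=W RL=S RR=S
t=15: phase=(0,0,4,4) vs β=6 → FL=S FR=S RL=S RR=S

t=4: FL=S FR=S RL=S RR=S
t=5: FL=W FR=W RL=S RR=S
t=14: FL=W FR=W RL=S RR=S
t=15: FL=S FR=S RL=S RR=S


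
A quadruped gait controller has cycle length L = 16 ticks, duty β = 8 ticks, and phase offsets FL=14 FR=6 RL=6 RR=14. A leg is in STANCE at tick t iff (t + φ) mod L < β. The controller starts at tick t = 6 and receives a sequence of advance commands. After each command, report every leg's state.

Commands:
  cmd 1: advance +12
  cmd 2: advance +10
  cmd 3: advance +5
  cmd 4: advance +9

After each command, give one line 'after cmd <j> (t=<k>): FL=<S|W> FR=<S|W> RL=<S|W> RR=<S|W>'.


start t=6: FL=S FR=W RL=W RR=S
cmd 1: advance +12 → t=18, phase=(0,8,8,0) → FL=S FR=W RL=W RR=S
cmd 2: advance +10 → t=28, phase=(10,2,2,10) → FL=W FR=S RL=S RR=W
cmd 3: advance +5 → t=33, phase=(15,7,7,15) → FL=W FR=S RL=S RR=W
cmd 4: advance +9 → t=42, phase=(8,0,0,8) → FL=W FR=S RL=S RR=W

after cmd 1 (t=18): FL=S FR=W RL=W RR=S
after cmd 2 (t=28): FL=W FR=S RL=S RR=W
after cmd 3 (t=33): FL=W FR=S RL=S RR=W
after cmd 4 (t=42): FL=W FR=S RL=S RR=W
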